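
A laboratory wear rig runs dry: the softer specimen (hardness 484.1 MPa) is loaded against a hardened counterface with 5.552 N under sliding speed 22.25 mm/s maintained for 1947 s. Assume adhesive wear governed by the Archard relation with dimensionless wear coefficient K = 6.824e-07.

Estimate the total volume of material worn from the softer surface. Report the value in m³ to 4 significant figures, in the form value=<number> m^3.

Every step carries full precision — intermediate values appear rounded — a lone final rounding: four significant figures.
Sliding speed v = 22.25 mm/s = 0.02225 m/s. Sliding distance L = v·t = 0.02225 m/s × 1947 s = 43.32 m.
Hardness H = 484.1 MPa = 4.841e+08 Pa.
In SI base units: W = 5.552 N, H = 4.841e+08 Pa, K = 6.824e-07.
The Archard volume V = K·W·L/H = 6.824e-07 · 5.552 · 43.32 / 4.841e+08 = 3.390e-13 m³.

value=3.390e-13 m^3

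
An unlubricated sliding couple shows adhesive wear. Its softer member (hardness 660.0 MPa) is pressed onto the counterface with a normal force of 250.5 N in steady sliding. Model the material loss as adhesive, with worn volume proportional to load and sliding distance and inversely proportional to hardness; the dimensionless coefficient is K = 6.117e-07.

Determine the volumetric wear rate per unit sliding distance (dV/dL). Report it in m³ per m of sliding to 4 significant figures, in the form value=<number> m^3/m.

All working math carries exact precision, and intermediates are displayed rounded. Rounded just once to four significant digits.
Hardness H = 660.0 MPa = 6.600e+08 Pa.
SI base units throughout: W = 250.5 N, H = 6.600e+08 Pa, K = 6.117e-07.
Volumetric rate dV/dL = K·W/H — distance-free: 6.117e-07 · 250.5 / 6.600e+08 = 2.322e-13 m³/m.

value=2.322e-13 m^3/m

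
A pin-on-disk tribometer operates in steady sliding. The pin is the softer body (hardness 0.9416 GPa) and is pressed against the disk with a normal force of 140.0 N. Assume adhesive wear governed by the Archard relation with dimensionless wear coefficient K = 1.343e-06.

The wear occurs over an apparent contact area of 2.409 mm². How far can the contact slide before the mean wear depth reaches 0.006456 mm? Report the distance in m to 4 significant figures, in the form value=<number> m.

value=77.89 m

Each operation holds exact precision. Intermediate values are shown rounded — a lone final rounding, at four significant figures.
Hardness H = 0.9416 GPa = 9.416e+08 Pa.
Contact area A = 2.409 mm² = 2.409e-06 m².
Depth limit h_lim = 0.006456 mm = 6.456e-06 m.
Expressed in SI base units: W = 140.0 N, H = 9.416e+08 Pa, K = 1.343e-06.
Limit volume V_lim = h_lim·A = 6.456e-06 · 2.409e-06 = 1.555e-11 m³.
Thus life L = V_lim·H/(K·W) = 1.555e-11 · 9.416e+08 / (1.343e-06 · 140.0) = 77.89 m.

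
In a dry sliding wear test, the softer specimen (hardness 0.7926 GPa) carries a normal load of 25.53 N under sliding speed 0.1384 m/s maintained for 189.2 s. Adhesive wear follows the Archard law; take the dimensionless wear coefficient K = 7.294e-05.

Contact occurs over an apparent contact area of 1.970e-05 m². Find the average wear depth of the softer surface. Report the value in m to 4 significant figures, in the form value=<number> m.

value=3.123e-06 m

Every step maintains full precision — quoted intermediates are rounded, and rounded once at the end to four significant digits.
Total distance L = v·t = 0.1384 m/s × 189.2 s = 26.19 m.
Hardness H = 0.7926 GPa = 7.926e+08 Pa.
Expressed in SI base units: W = 25.53 N, H = 7.926e+08 Pa, K = 7.294e-05.
Apply Archard: V = K·W·L/H = 7.294e-05 · 25.53 · 26.19 / 7.926e+08 = 6.152e-11 m³.
Mean wear depth h = V/A = 6.152e-11 / 1.970e-05 = 3.123e-06 m.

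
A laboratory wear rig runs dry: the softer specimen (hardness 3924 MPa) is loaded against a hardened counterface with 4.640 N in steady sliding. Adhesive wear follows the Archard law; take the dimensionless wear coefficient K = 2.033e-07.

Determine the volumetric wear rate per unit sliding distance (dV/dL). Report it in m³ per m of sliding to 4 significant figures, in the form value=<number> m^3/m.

value=2.404e-16 m^3/m

Each operation maintains exact precision — intermediate values are displayed rounded; one final rounding, at four significant figures.
Convert: Hardness H = 3924 MPa = 3.924e+09 Pa.
Expressed in SI base units: W = 4.640 N, H = 3.924e+09 Pa, K = 2.033e-07.
Wear rate dV/dL = K·W/H, so: 2.033e-07 · 4.640 / 3.924e+09 = 2.404e-16 m³/m.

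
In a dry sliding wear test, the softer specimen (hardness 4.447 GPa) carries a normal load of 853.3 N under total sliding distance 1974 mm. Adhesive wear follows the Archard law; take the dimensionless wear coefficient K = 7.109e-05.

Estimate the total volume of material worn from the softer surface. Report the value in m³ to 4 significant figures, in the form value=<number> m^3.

value=2.693e-11 m^3

The algebra keeps full precision, and intermediate values are shown rounded — one final rounding, at four significant figures.
Convert: Distance covered L = 1974 mm = 1.974 m.
Convert: Hardness H = 4.447 GPa = 4.447e+09 Pa.
In SI base units: W = 853.3 N, H = 4.447e+09 Pa, K = 7.109e-05.
By Archard's law, V = K·W·L/H = 7.109e-05 · 853.3 · 1.974 / 4.447e+09 = 2.693e-11 m³.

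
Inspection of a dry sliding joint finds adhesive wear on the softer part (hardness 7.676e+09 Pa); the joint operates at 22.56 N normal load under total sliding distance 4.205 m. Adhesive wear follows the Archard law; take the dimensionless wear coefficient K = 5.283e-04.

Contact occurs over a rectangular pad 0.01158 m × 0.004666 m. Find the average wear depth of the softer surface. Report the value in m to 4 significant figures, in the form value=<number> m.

value=1.208e-07 m

The computation carries full precision. Shown intermediates are rounded, and a single final rounding, at four significant digits.
Contact area A = 0.01158 m × 0.004666 m = 5.403e-05 m².
Restated in SI base units: W = 22.56 N, H = 7.676e+09 Pa, K = 5.283e-04.
The Archard volume V = K·W·L/H = 5.283e-04 · 22.56 · 4.205 / 7.676e+09 = 6.529e-12 m³.
Mean depth h = V/A = 6.529e-12 / 5.403e-05 = 1.208e-07 m.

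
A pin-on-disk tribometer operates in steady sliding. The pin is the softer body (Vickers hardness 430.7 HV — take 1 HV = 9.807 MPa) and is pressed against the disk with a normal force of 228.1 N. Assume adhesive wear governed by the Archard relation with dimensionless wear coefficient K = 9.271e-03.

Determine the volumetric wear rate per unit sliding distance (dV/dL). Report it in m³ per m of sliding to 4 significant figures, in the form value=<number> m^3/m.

value=5.007e-10 m^3/m

All working math maintains exact precision, and the intermediates are printed rounded, and a lone final rounding to 4 significant digits.
Hardness H = 430.7 HV × 9.807 MPa/HV = 4224 MPa = 4.224e+09 Pa.
Expressed in SI base units: W = 228.1 N, H = 4.224e+09 Pa, K = 9.271e-03.
Wear rate dV/dL = K·W/H (no L dependence): 9.271e-03 · 228.1 / 4.224e+09 = 5.007e-10 m³/m.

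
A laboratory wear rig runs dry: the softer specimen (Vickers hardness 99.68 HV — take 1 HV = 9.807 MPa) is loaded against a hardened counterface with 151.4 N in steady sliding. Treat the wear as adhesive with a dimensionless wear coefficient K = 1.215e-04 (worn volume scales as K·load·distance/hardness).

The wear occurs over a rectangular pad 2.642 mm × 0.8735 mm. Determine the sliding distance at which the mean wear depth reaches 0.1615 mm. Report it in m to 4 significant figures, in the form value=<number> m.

value=19.81 m

Intermediate values are shown rounded, and all arithmetic runs at exact precision — one last rounding, at four significant digits.
Convert: Hardness H = 99.68 HV × 9.807 MPa/HV = 977.6 MPa = 9.776e+08 Pa.
Convert: Pad sides 2.642 mm × 0.8735 mm = 2.642e-03 m × 8.735e-04 m. Contact area A = 2.642e-03 m × 8.735e-04 m = 2.308e-06 m².
Convert: Depth limit h_lim = 0.1615 mm = 1.615e-04 m.
Restated in SI base units: W = 151.4 N, H = 9.776e+08 Pa, K = 1.215e-04.
Volume at the limit: V_lim = h_lim·A = 1.615e-04 · 2.308e-06 = 3.727e-10 m³.
Thus life L = V_lim·H/(K·W) = 3.727e-10 · 9.776e+08 / (1.215e-04 · 151.4) = 19.81 m.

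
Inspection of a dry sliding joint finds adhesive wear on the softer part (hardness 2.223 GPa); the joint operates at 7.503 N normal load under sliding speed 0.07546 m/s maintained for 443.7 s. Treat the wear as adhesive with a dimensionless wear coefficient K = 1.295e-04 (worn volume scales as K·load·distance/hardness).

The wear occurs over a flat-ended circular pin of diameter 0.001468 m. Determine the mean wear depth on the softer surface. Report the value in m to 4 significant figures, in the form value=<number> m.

value=8.646e-06 m

Printed values are rounded, and every step keeps exact precision — a lone final rounding to four significant figures.
Distance covered L = v·t = 0.07546 m/s × 443.7 s = 33.48 m.
Hardness H = 2.223 GPa = 2.223e+09 Pa.
Contact area A = π·d²/4 = π·(0.001468 m)²/4 = 1.693e-06 m².
In SI base units: W = 7.503 N, H = 2.223e+09 Pa, K = 1.295e-04.
Archard relation: V = K·W·L/H = 1.295e-04 · 7.503 · 33.48 / 2.223e+09 = 1.463e-11 m³.
Mean depth h = V/A = 1.463e-11 / 1.693e-06 = 8.646e-06 m.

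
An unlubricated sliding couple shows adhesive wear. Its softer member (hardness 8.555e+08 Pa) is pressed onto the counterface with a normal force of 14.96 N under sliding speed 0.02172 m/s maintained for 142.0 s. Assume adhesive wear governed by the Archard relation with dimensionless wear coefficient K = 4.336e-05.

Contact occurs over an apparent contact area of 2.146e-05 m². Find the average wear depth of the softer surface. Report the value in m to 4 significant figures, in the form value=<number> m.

value=1.090e-07 m

All arithmetic runs at full float precision; printed values are rounded; a single final rounding, at 4 significant digits.
Convert: Total distance L = v·t = 0.02172 m/s × 142.0 s = 3.084 m.
SI base units throughout: W = 14.96 N, H = 8.555e+08 Pa, K = 4.336e-05.
Apply Archard: V = K·W·L/H = 4.336e-05 · 14.96 · 3.084 / 8.555e+08 = 2.339e-12 m³.
Mean depth h = V/A = 2.339e-12 / 2.146e-05 = 1.090e-07 m.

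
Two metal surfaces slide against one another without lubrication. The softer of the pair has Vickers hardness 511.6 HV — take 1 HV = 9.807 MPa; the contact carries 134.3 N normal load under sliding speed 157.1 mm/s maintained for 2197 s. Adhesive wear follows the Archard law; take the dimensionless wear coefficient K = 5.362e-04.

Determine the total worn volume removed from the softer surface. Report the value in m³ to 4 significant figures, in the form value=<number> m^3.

value=4.954e-09 m^3

The intermediates appear rounded — all working math runs at exact precision, and a lone final rounding, at four significant digits.
Convert: Sliding speed v = 157.1 mm/s = 0.1571 m/s. The distance L = v·t = 0.1571 m/s × 2197 s = 345.1 m.
Convert: Hardness H = 511.6 HV × 9.807 MPa/HV = 5017 MPa = 5.017e+09 Pa.
Collected in SI base units: W = 134.3 N, H = 5.017e+09 Pa, K = 5.362e-04.
By Archard's law, V = K·W·L/H = 5.362e-04 · 134.3 · 345.1 / 5.017e+09 = 4.954e-09 m³.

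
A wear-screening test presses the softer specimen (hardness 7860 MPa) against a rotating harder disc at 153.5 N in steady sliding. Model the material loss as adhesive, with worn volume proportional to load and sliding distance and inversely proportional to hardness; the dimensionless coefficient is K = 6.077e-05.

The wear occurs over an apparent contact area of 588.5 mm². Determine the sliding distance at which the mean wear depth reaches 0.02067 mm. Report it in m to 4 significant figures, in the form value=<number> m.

value=1.025e+04 m

All working math runs at exact precision. The intermediates are displayed rounded, and a single final rounding to four significant figures.
Convert: Hardness H = 7860 MPa = 7.860e+09 Pa.
Convert: Contact area A = 588.5 mm² = 5.885e-04 m².
Convert: Depth limit h_lim = 0.02067 mm = 2.067e-05 m.
In SI base units, W = 153.5 N, H = 7.860e+09 Pa, K = 6.077e-05.
Limit volume V_lim = h_lim·A = 2.067e-05 · 5.885e-04 = 1.216e-08 m³.
Inverting, life L = V_lim·H/(K·W) = 1.216e-08 · 7.860e+09 / (6.077e-05 · 153.5) = 1.025e+04 m.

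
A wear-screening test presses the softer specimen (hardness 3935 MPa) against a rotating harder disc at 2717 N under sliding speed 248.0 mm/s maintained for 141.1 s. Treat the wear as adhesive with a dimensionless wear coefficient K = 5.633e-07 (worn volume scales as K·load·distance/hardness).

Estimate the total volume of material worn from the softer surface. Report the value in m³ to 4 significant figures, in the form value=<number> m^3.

All working math carries full float precision — intermediate values are shown rounded, and a single final rounding: 4 significant figures.
Convert: Sliding speed v = 248.0 mm/s = 0.2480 m/s. Path length L = v·t = 0.2480 m/s × 141.1 s = 34.99 m.
Convert: Hardness H = 3935 MPa = 3.935e+09 Pa.
Working in SI base units: W = 2717 N, H = 3.935e+09 Pa, K = 5.633e-07.
Worn volume V = K·W·L/H = 5.633e-07 · 2717 · 34.99 / 3.935e+09 = 1.361e-11 m³.

value=1.361e-11 m^3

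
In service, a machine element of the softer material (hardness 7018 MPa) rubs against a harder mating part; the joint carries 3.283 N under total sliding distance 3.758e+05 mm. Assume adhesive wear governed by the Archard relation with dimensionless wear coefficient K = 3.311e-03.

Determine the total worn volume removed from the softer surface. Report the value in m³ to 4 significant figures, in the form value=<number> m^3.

The intermediates appear rounded. All arithmetic runs at full precision; one final rounding to four significant figures.
Convert: Path length L = 3.758e+05 mm = 375.8 m.
Convert: Hardness H = 7018 MPa = 7.018e+09 Pa.
SI base units throughout: W = 3.283 N, H = 7.018e+09 Pa, K = 3.311e-03.
Wear volume V = K·W·L/H = 3.311e-03 · 3.283 · 375.8 / 7.018e+09 = 5.821e-10 m³.

value=5.821e-10 m^3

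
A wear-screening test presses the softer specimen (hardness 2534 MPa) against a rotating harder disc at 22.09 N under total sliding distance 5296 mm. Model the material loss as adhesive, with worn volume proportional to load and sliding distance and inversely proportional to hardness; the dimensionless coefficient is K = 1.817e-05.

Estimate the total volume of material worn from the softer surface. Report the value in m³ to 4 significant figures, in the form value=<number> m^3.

The algebra keeps exact precision; the intermediates appear rounded. Rounded just once: 4 significant figures.
Convert: Sliding distance L = 5296 mm = 5.296 m.
Convert: Hardness H = 2534 MPa = 2.534e+09 Pa.
As SI base values: W = 22.09 N, H = 2.534e+09 Pa, K = 1.817e-05.
The Archard volume V = K·W·L/H = 1.817e-05 · 22.09 · 5.296 / 2.534e+09 = 8.389e-13 m³.

value=8.389e-13 m^3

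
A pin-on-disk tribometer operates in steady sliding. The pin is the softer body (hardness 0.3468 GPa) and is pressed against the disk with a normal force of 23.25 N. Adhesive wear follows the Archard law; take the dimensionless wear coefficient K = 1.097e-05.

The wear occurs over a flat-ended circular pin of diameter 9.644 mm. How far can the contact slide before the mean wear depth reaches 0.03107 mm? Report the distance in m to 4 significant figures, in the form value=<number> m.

Each operation carries full precision. Intermediate values are shown rounded; rounded just once: four significant digits.
Convert: Hardness H = 0.3468 GPa = 3.468e+08 Pa.
Convert: Pin diameter d = 9.644 mm = 0.009644 m. Contact area A = π·d²/4 = π·(0.009644 m)²/4 = 7.305e-05 m².
Convert: Depth limit h_lim = 0.03107 mm = 3.107e-05 m.
Restated in SI base units: W = 23.25 N, H = 3.468e+08 Pa, K = 1.097e-05.
Volume at the limit: V_lim = h_lim·A = 3.107e-05 · 7.305e-05 = 2.270e-09 m³.
Life L = V_lim·H/(K·W) = 2.270e-09 · 3.468e+08 / (1.097e-05 · 23.25) = 3086 m.

value=3086 m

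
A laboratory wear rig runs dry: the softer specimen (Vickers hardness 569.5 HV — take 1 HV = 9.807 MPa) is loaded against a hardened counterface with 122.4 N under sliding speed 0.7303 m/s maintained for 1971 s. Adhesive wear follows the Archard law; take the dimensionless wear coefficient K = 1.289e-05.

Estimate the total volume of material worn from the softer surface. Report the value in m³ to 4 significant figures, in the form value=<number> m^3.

value=4.066e-10 m^3

All working math holds full float precision, and intermediates are printed rounded — one final rounding to four significant figures.
Convert: Total distance L = v·t = 0.7303 m/s × 1971 s = 1439 m.
Convert: Hardness H = 569.5 HV × 9.807 MPa/HV = 5585 MPa = 5.585e+09 Pa.
SI base units throughout: W = 122.4 N, H = 5.585e+09 Pa, K = 1.289e-05.
Volume removed: V = K·W·L/H = 1.289e-05 · 122.4 · 1439 / 5.585e+09 = 4.066e-10 m³.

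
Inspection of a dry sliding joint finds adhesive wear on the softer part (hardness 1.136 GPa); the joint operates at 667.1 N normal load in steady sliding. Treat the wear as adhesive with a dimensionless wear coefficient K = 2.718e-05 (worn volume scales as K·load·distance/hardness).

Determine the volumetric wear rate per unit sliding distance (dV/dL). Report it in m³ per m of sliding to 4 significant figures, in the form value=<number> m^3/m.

Intermediates are displayed rounded, and all working math runs at full float precision, and one last rounding: four significant figures.
Convert: Hardness H = 1.136 GPa = 1.136e+09 Pa.
Working in SI base units: W = 667.1 N, H = 1.136e+09 Pa, K = 2.718e-05.
Sliding wear rate dV/dL = K·W/H, so: 2.718e-05 · 667.1 / 1.136e+09 = 1.596e-11 m³/m.

value=1.596e-11 m^3/m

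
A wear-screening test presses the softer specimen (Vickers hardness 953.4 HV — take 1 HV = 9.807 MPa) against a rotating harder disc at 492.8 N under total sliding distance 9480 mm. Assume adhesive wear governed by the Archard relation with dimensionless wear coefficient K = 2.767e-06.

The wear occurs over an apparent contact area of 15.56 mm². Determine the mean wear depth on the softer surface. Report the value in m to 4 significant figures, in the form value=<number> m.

The computation runs at exact precision; intermediates are shown rounded — rounded once at the end, at four significant digits.
Convert: Path length L = 9480 mm = 9.480 m.
Convert: Hardness H = 953.4 HV × 9.807 MPa/HV = 9350 MPa = 9.350e+09 Pa.
Convert: Contact area A = 15.56 mm² = 1.556e-05 m².
In SI base units, W = 492.8 N, H = 9.350e+09 Pa, K = 2.767e-06.
The Archard volume V = K·W·L/H = 2.767e-06 · 492.8 · 9.480 / 9.350e+09 = 1.383e-12 m³.
Wear depth h = V/A = 1.383e-12 / 1.556e-05 = 8.885e-08 m.

value=8.885e-08 m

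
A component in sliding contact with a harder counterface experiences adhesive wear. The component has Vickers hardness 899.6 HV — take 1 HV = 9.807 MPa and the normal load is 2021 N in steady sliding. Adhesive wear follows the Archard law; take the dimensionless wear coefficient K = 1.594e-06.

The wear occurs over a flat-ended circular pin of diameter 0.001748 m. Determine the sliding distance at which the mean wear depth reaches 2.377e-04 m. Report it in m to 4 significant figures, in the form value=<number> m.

Each operation maintains exact precision; intermediate values appear rounded; rounded just once, at 4 significant digits.
Convert: Hardness H = 899.6 HV × 9.807 MPa/HV = 8822 MPa = 8.822e+09 Pa.
Convert: Contact area A = π·d²/4 = π·(0.001748 m)²/4 = 2.400e-06 m².
Restated in SI base units: W = 2021 N, H = 8.822e+09 Pa, K = 1.594e-06.
Limit volume V_lim = h_lim·A = 2.377e-04 · 2.400e-06 = 5.704e-10 m³.
Thus life L = V_lim·H/(K·W) = 5.704e-10 · 8.822e+09 / (1.594e-06 · 2021) = 1562 m.

value=1562 m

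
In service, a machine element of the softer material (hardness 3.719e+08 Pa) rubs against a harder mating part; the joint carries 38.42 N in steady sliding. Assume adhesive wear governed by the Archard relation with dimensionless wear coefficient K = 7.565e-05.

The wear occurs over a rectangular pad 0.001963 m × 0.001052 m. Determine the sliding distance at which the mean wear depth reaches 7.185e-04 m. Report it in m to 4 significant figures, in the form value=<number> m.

Every step carries full precision, and the intermediates are shown rounded, and rounded just once, at 4 significant figures.
Convert: Contact area A = 0.001963 m × 0.001052 m = 2.065e-06 m².
As SI base values: W = 38.42 N, H = 3.719e+08 Pa, K = 7.565e-05.
Wearable volume V_lim = h_lim·A = 7.185e-04 · 2.065e-06 = 1.484e-09 m³.
Inverting, life L = V_lim·H/(K·W) = 1.484e-09 · 3.719e+08 / (7.565e-05 · 38.42) = 189.9 m.

value=189.9 m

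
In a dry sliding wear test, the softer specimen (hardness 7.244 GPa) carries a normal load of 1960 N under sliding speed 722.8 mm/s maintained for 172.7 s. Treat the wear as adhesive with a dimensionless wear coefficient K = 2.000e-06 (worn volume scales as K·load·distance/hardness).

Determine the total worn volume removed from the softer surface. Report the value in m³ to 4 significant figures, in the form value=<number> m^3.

value=6.755e-11 m^3

Intermediate values are printed rounded, and the algebra carries exact precision. Rounded just once: four significant digits.
Sliding speed v = 722.8 mm/s = 0.7228 m/s. The distance L = v·t = 0.7228 m/s × 172.7 s = 124.8 m.
Hardness H = 7.244 GPa = 7.244e+09 Pa.
Collected in SI base units: W = 1960 N, H = 7.244e+09 Pa, K = 2.000e-06.
Wear volume V = K·W·L/H = 2.000e-06 · 1960 · 124.8 / 7.244e+09 = 6.755e-11 m³.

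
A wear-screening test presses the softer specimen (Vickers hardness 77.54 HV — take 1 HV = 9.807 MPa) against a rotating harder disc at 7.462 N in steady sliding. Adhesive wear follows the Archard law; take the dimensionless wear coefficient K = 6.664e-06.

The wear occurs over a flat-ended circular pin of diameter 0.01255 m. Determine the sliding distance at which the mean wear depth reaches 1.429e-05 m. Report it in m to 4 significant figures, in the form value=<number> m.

The intermediates are printed rounded. Each operation runs at full precision — rounded once at the end: four significant digits.
Hardness H = 77.54 HV × 9.807 MPa/HV = 760.4 MPa = 7.604e+08 Pa.
Contact area A = π·d²/4 = π·(0.01255 m)²/4 = 1.237e-04 m².
Restated in SI base units: W = 7.462 N, H = 7.604e+08 Pa, K = 6.664e-06.
Limit volume V_lim = h_lim·A = 1.429e-05 · 1.237e-04 = 1.768e-09 m³.
Thus life L = V_lim·H/(K·W) = 1.768e-09 · 7.604e+08 / (6.664e-06 · 7.462) = 2.703e+04 m.

value=2.703e+04 m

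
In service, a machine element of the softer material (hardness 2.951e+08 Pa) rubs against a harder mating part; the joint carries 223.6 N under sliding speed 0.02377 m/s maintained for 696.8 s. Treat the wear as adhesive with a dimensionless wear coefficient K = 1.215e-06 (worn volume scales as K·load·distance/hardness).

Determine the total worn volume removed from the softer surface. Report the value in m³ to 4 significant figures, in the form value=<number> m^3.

value=1.525e-11 m^3

Each operation holds exact precision, and intermediates are printed rounded — one last rounding: four significant figures.
Convert: Total distance L = v·t = 0.02377 m/s × 696.8 s = 16.56 m.
Expressed in SI base units: W = 223.6 N, H = 2.951e+08 Pa, K = 1.215e-06.
Archard volume V = K·W·L/H = 1.215e-06 · 223.6 · 16.56 / 2.951e+08 = 1.525e-11 m³.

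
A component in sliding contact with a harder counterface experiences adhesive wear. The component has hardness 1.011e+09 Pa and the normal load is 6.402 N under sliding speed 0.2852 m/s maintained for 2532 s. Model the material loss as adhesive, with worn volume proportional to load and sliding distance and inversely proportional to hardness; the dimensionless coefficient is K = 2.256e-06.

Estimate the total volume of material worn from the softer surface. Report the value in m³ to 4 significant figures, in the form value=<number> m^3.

value=1.032e-11 m^3

Displayed values are rounded — all working math maintains full float precision, and one last rounding, at 4 significant digits.
Convert: Distance L = v·t = 0.2852 m/s × 2532 s = 722.1 m.
Working in SI base units: W = 6.402 N, H = 1.011e+09 Pa, K = 2.256e-06.
By Archard's law, V = K·W·L/H = 2.256e-06 · 6.402 · 722.1 / 1.011e+09 = 1.032e-11 m³.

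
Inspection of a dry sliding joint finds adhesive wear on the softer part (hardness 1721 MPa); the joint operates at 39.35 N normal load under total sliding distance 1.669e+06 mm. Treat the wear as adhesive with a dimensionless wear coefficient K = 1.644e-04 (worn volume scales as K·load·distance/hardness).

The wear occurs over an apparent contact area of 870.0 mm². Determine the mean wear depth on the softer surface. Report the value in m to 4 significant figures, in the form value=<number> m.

Each operation runs at full precision — displayed values are rounded; rounded just once: 4 significant figures.
Path length L = 1.669e+06 mm = 1669 m.
Hardness H = 1721 MPa = 1.721e+09 Pa.
Contact area A = 870.0 mm² = 8.700e-04 m².
Restated in SI base units: W = 39.35 N, H = 1.721e+09 Pa, K = 1.644e-04.
Worn volume V = K·W·L/H = 1.644e-04 · 39.35 · 1669 / 1.721e+09 = 6.274e-09 m³.
Mean depth h = V/A = 6.274e-09 / 8.700e-04 = 7.211e-06 m.

value=7.211e-06 m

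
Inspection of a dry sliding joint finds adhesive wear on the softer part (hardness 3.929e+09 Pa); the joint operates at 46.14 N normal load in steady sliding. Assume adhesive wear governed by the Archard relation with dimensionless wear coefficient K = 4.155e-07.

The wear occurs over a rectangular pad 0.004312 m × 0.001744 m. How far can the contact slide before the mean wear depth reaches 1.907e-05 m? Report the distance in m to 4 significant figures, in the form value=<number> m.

Intermediates are printed rounded — each operation maintains exact precision, and rounded once at the end: 4 significant digits.
Contact area A = 0.004312 m × 0.001744 m = 7.520e-06 m².
As SI base values: W = 46.14 N, H = 3.929e+09 Pa, K = 4.155e-07.
Permissible volume V_lim = h_lim·A = 1.907e-05 · 7.520e-06 = 1.434e-10 m³.
Inverting, life L = V_lim·H/(K·W) = 1.434e-10 · 3.929e+09 / (4.155e-07 · 46.14) = 2.939e+04 m.

value=2.939e+04 m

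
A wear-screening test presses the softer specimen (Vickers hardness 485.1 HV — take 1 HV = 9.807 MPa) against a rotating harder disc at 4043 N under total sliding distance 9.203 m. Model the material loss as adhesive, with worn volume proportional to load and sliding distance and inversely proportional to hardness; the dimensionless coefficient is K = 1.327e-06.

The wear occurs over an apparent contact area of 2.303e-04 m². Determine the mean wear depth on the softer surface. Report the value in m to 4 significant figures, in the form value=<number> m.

Intermediate values appear rounded — each operation keeps exact precision, and a lone final rounding, at 4 significant figures.
Hardness H = 485.1 HV × 9.807 MPa/HV = 4757 MPa = 4.757e+09 Pa.
SI base units throughout: W = 4043 N, H = 4.757e+09 Pa, K = 1.327e-06.
Worn volume V = K·W·L/H = 1.327e-06 · 4043 · 9.203 / 4.757e+09 = 1.038e-11 m³.
Average depth h = V/A = 1.038e-11 / 2.303e-04 = 4.507e-08 m.

value=4.507e-08 m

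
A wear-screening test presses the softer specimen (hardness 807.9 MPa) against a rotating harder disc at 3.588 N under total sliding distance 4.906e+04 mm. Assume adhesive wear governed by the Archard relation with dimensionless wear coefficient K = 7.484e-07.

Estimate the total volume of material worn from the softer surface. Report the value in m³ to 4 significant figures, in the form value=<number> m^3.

Intermediate values are shown rounded; every step keeps full precision. Rounded just once: 4 significant figures.
The distance L = 4.906e+04 mm = 49.06 m.
Hardness H = 807.9 MPa = 8.079e+08 Pa.
In SI base units, W = 3.588 N, H = 8.079e+08 Pa, K = 7.484e-07.
Archard relation: V = K·W·L/H = 7.484e-07 · 3.588 · 49.06 / 8.079e+08 = 1.631e-13 m³.

value=1.631e-13 m^3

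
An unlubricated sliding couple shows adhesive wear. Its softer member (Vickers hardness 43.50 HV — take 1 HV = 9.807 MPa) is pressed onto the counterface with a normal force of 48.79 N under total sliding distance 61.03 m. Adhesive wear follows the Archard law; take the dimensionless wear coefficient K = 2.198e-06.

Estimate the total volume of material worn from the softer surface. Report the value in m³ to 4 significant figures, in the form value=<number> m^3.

value=1.534e-11 m^3

Quoted intermediates are rounded; all arithmetic keeps full float precision. Rounded just once, at four significant digits.
Hardness H = 43.50 HV × 9.807 MPa/HV = 426.6 MPa = 4.266e+08 Pa.
Working in SI base units: W = 48.79 N, H = 4.266e+08 Pa, K = 2.198e-06.
Wear volume V = K·W·L/H = 2.198e-06 · 48.79 · 61.03 / 4.266e+08 = 1.534e-11 m³.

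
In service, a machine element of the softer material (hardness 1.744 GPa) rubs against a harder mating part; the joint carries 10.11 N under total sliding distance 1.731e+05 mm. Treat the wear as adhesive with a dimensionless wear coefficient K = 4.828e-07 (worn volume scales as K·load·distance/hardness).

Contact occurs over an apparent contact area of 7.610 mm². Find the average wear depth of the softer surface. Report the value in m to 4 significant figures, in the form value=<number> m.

The intermediates are displayed rounded; each operation maintains full float precision, and one last rounding to four significant digits.
Convert: Distance L = 1.731e+05 mm = 173.1 m.
Convert: Hardness H = 1.744 GPa = 1.744e+09 Pa.
Convert: Contact area A = 7.610 mm² = 7.610e-06 m².
Collected in SI base units: W = 10.11 N, H = 1.744e+09 Pa, K = 4.828e-07.
By Archard's law, V = K·W·L/H = 4.828e-07 · 10.11 · 173.1 / 1.744e+09 = 4.845e-13 m³.
Mean wear depth h = V/A = 4.845e-13 / 7.610e-06 = 6.366e-08 m.

value=6.366e-08 m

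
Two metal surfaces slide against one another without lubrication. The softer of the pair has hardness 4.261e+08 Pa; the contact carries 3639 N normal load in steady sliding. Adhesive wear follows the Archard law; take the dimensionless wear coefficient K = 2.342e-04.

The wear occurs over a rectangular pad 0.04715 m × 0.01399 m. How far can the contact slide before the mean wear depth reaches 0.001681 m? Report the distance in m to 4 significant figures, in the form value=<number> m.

All working math holds exact precision; the intermediates are printed rounded — a single final rounding to 4 significant figures.
Convert: Contact area A = 0.04715 m × 0.01399 m = 6.596e-04 m².
Working in SI base units: W = 3639 N, H = 4.261e+08 Pa, K = 2.342e-04.
Limit volume V_lim = h_lim·A = 0.001681 · 6.596e-04 = 1.109e-06 m³.
So the life L = V_lim·H/(K·W) = 1.109e-06 · 4.261e+08 / (2.342e-04 · 3639) = 554.4 m.

value=554.4 m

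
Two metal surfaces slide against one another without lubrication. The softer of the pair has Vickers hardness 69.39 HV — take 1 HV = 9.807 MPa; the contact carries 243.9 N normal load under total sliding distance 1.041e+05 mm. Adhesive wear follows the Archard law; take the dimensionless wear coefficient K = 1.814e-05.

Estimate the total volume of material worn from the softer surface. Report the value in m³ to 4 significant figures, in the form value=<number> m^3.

The intermediates are displayed rounded; the computation holds full float precision; rounded just once: 4 significant digits.
Path length L = 1.041e+05 mm = 104.1 m.
Hardness H = 69.39 HV × 9.807 MPa/HV = 680.5 MPa = 6.805e+08 Pa.
Restated in SI base units: W = 243.9 N, H = 6.805e+08 Pa, K = 1.814e-05.
Volume removed: V = K·W·L/H = 1.814e-05 · 243.9 · 104.1 / 6.805e+08 = 6.768e-10 m³.

value=6.768e-10 m^3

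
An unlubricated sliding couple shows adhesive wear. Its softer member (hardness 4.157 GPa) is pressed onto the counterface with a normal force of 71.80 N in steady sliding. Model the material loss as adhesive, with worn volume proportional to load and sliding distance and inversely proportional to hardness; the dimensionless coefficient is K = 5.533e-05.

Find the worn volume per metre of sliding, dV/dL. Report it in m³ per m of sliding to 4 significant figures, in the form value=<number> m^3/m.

value=9.557e-13 m^3/m

Intermediate values are displayed rounded; the computation keeps full precision; one final rounding: 4 significant figures.
Hardness H = 4.157 GPa = 4.157e+09 Pa.
In SI base units: W = 71.80 N, H = 4.157e+09 Pa, K = 5.533e-05.
The wear rate dV/dL = K·W/H (independent of L): 5.533e-05 · 71.80 / 4.157e+09 = 9.557e-13 m³/m.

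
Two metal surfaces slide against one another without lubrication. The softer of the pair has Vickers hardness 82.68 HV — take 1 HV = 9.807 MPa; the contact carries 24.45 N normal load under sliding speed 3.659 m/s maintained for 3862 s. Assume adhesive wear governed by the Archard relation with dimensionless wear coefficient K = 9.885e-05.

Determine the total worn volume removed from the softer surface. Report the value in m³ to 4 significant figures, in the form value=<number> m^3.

value=4.212e-08 m^3

All working math runs at full precision. The intermediates are printed rounded, and one last rounding, at four significant digits.
Distance L = v·t = 3.659 m/s × 3862 s = 1.413e+04 m.
Hardness H = 82.68 HV × 9.807 MPa/HV = 810.8 MPa = 8.108e+08 Pa.
In SI base units, W = 24.45 N, H = 8.108e+08 Pa, K = 9.885e-05.
The Archard volume V = K·W·L/H = 9.885e-05 · 24.45 · 1.413e+04 / 8.108e+08 = 4.212e-08 m³.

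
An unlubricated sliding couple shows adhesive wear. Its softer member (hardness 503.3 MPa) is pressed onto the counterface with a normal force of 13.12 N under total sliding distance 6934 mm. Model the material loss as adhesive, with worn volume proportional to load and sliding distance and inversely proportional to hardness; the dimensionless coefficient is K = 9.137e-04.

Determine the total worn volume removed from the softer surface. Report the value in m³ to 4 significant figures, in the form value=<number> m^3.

All working math carries full precision — intermediates are displayed rounded; rounded once at the end: 4 significant figures.
Convert: Distance L = 6934 mm = 6.934 m.
Convert: Hardness H = 503.3 MPa = 5.033e+08 Pa.
Collected in SI base units: W = 13.12 N, H = 5.033e+08 Pa, K = 9.137e-04.
By Archard's law, V = K·W·L/H = 9.137e-04 · 13.12 · 6.934 / 5.033e+08 = 1.652e-10 m³.

value=1.652e-10 m^3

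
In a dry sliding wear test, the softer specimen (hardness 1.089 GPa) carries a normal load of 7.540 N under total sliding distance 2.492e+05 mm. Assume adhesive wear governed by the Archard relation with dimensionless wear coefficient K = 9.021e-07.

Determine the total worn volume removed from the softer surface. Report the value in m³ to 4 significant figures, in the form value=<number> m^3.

All working math maintains full float precision. Displayed values are rounded — rounded just once, at 4 significant digits.
Sliding distance L = 2.492e+05 mm = 249.2 m.
Hardness H = 1.089 GPa = 1.089e+09 Pa.
Working in SI base units: W = 7.540 N, H = 1.089e+09 Pa, K = 9.021e-07.
Archard volume V = K·W·L/H = 9.021e-07 · 7.540 · 249.2 / 1.089e+09 = 1.556e-12 m³.

value=1.556e-12 m^3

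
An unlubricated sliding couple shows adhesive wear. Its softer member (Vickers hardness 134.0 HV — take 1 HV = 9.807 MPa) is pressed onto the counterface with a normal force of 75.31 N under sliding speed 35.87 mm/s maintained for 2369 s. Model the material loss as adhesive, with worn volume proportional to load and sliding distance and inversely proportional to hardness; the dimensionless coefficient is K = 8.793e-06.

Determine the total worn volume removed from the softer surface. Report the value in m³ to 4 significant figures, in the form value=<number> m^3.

Intermediate values are printed rounded; all arithmetic keeps exact precision, and a single final rounding: 4 significant digits.
Convert: Sliding speed v = 35.87 mm/s = 0.03587 m/s. Distance covered L = v·t = 0.03587 m/s × 2369 s = 84.98 m.
Convert: Hardness H = 134.0 HV × 9.807 MPa/HV = 1314 MPa = 1.314e+09 Pa.
In SI base units, W = 75.31 N, H = 1.314e+09 Pa, K = 8.793e-06.
Wear volume V = K·W·L/H = 8.793e-06 · 75.31 · 84.98 / 1.314e+09 = 4.282e-11 m³.

value=4.282e-11 m^3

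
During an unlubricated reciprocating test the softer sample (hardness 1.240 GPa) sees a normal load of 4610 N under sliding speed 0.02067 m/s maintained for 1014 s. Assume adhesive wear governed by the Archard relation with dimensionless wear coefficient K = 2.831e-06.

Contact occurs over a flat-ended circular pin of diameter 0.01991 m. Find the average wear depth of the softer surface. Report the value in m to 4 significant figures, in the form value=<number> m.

The algebra runs at full precision, and intermediates are displayed rounded, and one last rounding to 4 significant digits.
Convert: Path length L = v·t = 0.02067 m/s × 1014 s = 20.96 m.
Convert: Hardness H = 1.240 GPa = 1.240e+09 Pa.
Convert: Contact area A = π·d²/4 = π·(0.01991 m)²/4 = 3.113e-04 m².
As SI base values: W = 4610 N, H = 1.240e+09 Pa, K = 2.831e-06.
Volume removed: V = K·W·L/H = 2.831e-06 · 4610 · 20.96 / 1.240e+09 = 2.206e-10 m³.
Mean wear depth h = V/A = 2.206e-10 / 3.113e-04 = 7.085e-07 m.

value=7.085e-07 m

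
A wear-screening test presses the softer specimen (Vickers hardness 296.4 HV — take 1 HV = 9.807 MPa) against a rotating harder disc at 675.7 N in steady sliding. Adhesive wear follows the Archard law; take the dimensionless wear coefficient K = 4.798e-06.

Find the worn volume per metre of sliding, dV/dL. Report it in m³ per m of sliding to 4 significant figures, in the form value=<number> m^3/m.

Displayed values are rounded; the algebra carries full float precision. Rounded once at the end, at 4 significant figures.
Hardness H = 296.4 HV × 9.807 MPa/HV = 2907 MPa = 2.907e+09 Pa.
In SI base units: W = 675.7 N, H = 2.907e+09 Pa, K = 4.798e-06.
Sliding wear rate dV/dL = K·W/H (no L dependence): 4.798e-06 · 675.7 / 2.907e+09 = 1.115e-12 m³/m.

value=1.115e-12 m^3/m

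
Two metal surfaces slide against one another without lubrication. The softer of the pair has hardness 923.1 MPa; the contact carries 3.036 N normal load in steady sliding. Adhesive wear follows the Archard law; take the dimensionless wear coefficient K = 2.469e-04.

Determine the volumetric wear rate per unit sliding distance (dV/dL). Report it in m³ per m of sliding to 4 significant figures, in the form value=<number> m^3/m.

Intermediate values are shown rounded. The computation carries full precision, and rounded once at the end, at four significant figures.
Convert: Hardness H = 923.1 MPa = 9.231e+08 Pa.
As SI base values: W = 3.036 N, H = 9.231e+08 Pa, K = 2.469e-04.
Rate of wear dV/dL = K·W/H: 2.469e-04 · 3.036 / 9.231e+08 = 8.120e-13 m³/m.

value=8.120e-13 m^3/m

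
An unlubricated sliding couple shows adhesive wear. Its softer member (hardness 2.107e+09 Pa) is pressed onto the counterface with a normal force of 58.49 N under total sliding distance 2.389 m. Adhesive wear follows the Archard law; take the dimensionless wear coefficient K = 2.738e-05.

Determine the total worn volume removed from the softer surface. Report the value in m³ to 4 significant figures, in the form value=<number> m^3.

value=1.816e-12 m^3

All arithmetic maintains full float precision — the intermediates are displayed rounded, and a single final rounding: four significant digits.
Restated in SI base units: W = 58.49 N, H = 2.107e+09 Pa, K = 2.738e-05.
Apply Archard: V = K·W·L/H = 2.738e-05 · 58.49 · 2.389 / 2.107e+09 = 1.816e-12 m³.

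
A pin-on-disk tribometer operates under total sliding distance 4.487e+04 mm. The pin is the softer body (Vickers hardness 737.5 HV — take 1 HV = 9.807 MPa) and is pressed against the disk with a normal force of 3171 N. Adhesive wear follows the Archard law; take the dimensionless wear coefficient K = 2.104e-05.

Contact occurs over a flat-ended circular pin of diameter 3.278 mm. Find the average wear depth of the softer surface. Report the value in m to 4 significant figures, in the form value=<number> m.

value=4.904e-05 m

Each operation maintains full precision — intermediate values are printed rounded; one last rounding: 4 significant digits.
Total distance L = 4.487e+04 mm = 44.87 m.
Hardness H = 737.5 HV × 9.807 MPa/HV = 7233 MPa = 7.233e+09 Pa.
Pin diameter d = 3.278 mm = 0.003278 m. Contact area A = π·d²/4 = π·(0.003278 m)²/4 = 8.439e-06 m².
In SI base units: W = 3171 N, H = 7.233e+09 Pa, K = 2.104e-05.
Worn volume V = K·W·L/H = 2.104e-05 · 3171 · 44.87 / 7.233e+09 = 4.139e-10 m³.
Depth of wear h = V/A = 4.139e-10 / 8.439e-06 = 4.904e-05 m.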